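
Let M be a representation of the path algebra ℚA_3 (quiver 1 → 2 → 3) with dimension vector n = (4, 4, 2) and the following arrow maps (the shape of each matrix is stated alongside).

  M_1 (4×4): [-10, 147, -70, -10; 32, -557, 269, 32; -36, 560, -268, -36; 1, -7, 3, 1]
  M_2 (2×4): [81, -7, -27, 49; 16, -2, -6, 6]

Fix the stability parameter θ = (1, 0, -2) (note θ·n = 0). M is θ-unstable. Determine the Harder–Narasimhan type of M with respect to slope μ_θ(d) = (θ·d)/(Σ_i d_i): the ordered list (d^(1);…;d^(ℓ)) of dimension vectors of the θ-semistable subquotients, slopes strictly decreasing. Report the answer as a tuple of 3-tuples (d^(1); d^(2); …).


Interval decomposition of M: I[1,1], I[1,2], I[1,3]^2, I[2,2].
HN type (ℓ=4): μ^(1)=1; μ^(2)=1/2; μ^(3)=0; μ^(4)=-1/3

((1, 0, 0); (1, 1, 0); (0, 1, 0); (2, 2, 2))


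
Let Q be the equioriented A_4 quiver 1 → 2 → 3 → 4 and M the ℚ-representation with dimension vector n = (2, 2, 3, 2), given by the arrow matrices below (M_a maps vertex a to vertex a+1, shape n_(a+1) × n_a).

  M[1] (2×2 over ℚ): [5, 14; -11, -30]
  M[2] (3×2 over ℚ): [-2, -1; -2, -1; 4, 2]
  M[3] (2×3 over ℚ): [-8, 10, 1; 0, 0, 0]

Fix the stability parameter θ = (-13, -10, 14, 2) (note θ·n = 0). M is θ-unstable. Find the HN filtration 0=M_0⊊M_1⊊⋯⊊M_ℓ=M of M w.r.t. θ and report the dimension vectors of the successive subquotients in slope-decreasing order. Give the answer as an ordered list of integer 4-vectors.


Interval decomposition of M: I[1,2], I[1,3], I[3,3], I[3,4], I[4,4].
HN type (ℓ=5): μ^(1)=14; μ^(2)=8; μ^(3)=2; μ^(4)=-10; μ^(5)=-13

((0, 0, 2, 0); (0, 0, 1, 1); (0, 0, 0, 1); (0, 2, 0, 0); (2, 0, 0, 0))


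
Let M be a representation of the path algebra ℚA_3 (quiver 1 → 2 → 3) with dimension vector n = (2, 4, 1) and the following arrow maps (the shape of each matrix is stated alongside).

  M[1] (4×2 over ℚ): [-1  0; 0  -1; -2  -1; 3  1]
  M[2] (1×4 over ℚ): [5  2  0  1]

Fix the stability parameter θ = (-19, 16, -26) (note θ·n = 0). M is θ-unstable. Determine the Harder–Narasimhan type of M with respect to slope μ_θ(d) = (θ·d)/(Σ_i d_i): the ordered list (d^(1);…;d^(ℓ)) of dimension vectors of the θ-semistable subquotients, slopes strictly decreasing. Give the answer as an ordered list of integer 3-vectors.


Via rank(M_{q-1}∘⋯∘M_p): M ≅ I[1,2], I[1,3], I[2,2]^2.
μ_θ-semistable layers: μ^(1)=16; μ^(2)=-5; μ^(3)=-19

((0, 3, 0); (0, 1, 1); (2, 0, 0))


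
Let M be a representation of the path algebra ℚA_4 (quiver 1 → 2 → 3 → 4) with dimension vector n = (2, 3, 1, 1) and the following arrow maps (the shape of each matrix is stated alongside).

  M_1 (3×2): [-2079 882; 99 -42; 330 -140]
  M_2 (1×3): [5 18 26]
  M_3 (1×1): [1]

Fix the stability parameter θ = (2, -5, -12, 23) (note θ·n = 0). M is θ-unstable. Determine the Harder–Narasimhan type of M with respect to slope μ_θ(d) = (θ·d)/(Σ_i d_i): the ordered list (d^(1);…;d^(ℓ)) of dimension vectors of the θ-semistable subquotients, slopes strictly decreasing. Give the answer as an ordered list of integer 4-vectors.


Interval decomposition of M: I[1,1], I[1,4], I[2,2]^2.
HN type (ℓ=3): μ^(1)=23; μ^(2)=2; μ^(3)=-5

((0, 0, 0, 1); (1, 0, 0, 0); (1, 3, 1, 0))


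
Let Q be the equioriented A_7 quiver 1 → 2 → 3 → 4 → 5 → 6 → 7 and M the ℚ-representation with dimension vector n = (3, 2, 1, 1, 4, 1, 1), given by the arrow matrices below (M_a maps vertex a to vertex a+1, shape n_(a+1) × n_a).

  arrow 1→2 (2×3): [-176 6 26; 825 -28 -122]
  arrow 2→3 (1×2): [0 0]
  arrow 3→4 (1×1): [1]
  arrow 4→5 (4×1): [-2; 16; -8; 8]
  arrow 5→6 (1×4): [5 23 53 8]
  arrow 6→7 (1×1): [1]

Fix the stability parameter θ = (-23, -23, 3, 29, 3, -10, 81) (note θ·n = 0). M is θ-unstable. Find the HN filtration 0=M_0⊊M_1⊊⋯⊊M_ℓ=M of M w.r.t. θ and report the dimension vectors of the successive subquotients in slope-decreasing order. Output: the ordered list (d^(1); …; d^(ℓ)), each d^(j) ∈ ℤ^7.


Barcode: M ≅ I[1,1], I[1,2]^2, I[3,7], I[5,5]^3. HN layers by μ_θ (4 steps, strictly decreasing):
  μ^(1)=81; μ^(2)=22/3; μ^(3)=3; μ^(4)=-23

((0, 0, 0, 0, 0, 0, 1); (0, 0, 0, 1, 1, 1, 0); (0, 0, 1, 0, 3, 0, 0); (3, 2, 0, 0, 0, 0, 0))


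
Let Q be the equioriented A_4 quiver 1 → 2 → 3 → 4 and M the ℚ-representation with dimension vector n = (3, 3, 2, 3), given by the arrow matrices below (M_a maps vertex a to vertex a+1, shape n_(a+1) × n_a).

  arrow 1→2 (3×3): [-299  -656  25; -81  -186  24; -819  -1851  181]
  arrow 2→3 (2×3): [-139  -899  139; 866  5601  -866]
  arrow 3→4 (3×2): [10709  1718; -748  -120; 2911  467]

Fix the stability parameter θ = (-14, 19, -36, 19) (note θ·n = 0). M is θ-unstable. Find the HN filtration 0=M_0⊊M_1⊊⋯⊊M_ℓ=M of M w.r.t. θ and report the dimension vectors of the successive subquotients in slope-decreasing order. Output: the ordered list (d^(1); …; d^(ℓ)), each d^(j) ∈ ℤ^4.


Via rank(M_{q-1}∘⋯∘M_p): M ≅ I[1,2], I[1,4]^2, I[4,4].
μ_θ-semistable layers: μ^(1)=19; μ^(2)=-17/2; μ^(3)=-14

((0, 1, 0, 3); (0, 2, 2, 0); (3, 0, 0, 0))


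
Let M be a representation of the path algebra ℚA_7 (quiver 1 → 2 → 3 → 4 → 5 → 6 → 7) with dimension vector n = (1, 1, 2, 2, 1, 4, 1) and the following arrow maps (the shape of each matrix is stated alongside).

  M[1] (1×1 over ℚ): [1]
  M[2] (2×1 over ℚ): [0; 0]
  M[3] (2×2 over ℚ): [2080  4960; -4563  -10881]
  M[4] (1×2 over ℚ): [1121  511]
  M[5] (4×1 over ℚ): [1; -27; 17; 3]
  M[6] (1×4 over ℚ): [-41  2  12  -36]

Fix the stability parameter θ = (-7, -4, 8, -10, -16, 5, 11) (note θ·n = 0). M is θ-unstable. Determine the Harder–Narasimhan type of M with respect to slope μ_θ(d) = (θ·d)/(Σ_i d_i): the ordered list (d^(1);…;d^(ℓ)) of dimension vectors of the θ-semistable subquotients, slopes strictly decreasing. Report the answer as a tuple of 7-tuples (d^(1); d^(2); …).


Interval decomposition of M: I[1,2], I[3,3], I[3,7], I[4,4], I[6,6]^3.
HN type (ℓ=7): μ^(1)=11; μ^(2)=8; μ^(3)=5; μ^(4)=-4; μ^(5)=-6; μ^(6)=-7; μ^(7)=-10

((0, 0, 0, 0, 0, 0, 1); (0, 0, 1, 0, 0, 0, 0); (0, 0, 0, 0, 0, 4, 0); (0, 1, 0, 0, 0, 0, 0); (0, 0, 1, 1, 1, 0, 0); (1, 0, 0, 0, 0, 0, 0); (0, 0, 0, 1, 0, 0, 0))


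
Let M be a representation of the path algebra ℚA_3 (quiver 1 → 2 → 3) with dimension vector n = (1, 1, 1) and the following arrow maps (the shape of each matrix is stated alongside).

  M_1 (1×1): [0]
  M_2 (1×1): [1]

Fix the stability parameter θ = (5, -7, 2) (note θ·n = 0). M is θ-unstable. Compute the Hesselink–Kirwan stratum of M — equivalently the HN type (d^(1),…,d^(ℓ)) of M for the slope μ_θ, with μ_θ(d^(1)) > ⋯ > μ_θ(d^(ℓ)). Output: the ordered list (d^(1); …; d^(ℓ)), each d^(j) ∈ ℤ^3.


Barcode: M ≅ I[1,1], I[2,3]. HN layers by μ_θ (3 steps, strictly decreasing):
  μ^(1)=5; μ^(2)=2; μ^(3)=-7

((1, 0, 0); (0, 0, 1); (0, 1, 0))


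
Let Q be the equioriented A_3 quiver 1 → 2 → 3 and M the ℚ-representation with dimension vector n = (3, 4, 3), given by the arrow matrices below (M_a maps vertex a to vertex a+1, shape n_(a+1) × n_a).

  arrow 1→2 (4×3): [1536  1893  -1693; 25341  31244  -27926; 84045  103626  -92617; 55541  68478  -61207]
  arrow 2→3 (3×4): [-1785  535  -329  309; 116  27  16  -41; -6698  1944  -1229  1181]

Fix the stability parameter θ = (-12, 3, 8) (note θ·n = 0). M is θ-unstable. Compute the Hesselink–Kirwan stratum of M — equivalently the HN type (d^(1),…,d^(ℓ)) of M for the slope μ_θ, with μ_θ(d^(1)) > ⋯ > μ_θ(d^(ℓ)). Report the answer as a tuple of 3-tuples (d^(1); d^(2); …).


Barcode: M ≅ I[1,3]^3, I[2,2]. HN layers by μ_θ (3 steps, strictly decreasing):
  μ^(1)=8; μ^(2)=3; μ^(3)=-12

((0, 0, 3); (0, 4, 0); (3, 0, 0))


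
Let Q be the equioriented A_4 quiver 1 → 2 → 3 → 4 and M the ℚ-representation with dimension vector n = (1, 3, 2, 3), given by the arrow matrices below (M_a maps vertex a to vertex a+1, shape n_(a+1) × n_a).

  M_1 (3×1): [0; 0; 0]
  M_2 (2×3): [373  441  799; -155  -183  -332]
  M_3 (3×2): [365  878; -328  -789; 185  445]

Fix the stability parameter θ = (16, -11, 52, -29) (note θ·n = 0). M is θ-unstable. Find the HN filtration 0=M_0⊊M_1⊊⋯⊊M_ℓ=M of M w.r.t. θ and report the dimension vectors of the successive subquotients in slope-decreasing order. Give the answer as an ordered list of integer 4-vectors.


Via rank(M_{q-1}∘⋯∘M_p): M ≅ I[1,1], I[2,2], I[2,4]^2, I[4,4].
μ_θ-semistable layers: μ^(1)=16; μ^(2)=23/2; μ^(3)=-11; μ^(4)=-29

((1, 0, 0, 0); (0, 0, 2, 2); (0, 3, 0, 0); (0, 0, 0, 1))


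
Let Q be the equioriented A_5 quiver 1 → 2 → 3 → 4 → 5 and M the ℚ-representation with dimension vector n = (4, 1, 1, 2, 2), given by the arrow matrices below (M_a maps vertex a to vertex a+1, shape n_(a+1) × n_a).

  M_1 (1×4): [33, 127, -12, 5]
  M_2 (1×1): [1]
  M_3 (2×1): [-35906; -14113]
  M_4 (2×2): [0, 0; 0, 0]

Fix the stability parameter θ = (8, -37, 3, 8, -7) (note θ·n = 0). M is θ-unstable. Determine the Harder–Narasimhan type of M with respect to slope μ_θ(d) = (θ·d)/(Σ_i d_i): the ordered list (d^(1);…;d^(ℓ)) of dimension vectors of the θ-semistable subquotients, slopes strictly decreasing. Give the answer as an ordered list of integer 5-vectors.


Interval decomposition of M: I[1,1]^3, I[1,4], I[4,4], I[5,5]^2.
HN type (ℓ=4): μ^(1)=8; μ^(2)=3; μ^(3)=-7; μ^(4)=-29/2

((3, 0, 0, 2, 0); (0, 0, 1, 0, 0); (0, 0, 0, 0, 2); (1, 1, 0, 0, 0))


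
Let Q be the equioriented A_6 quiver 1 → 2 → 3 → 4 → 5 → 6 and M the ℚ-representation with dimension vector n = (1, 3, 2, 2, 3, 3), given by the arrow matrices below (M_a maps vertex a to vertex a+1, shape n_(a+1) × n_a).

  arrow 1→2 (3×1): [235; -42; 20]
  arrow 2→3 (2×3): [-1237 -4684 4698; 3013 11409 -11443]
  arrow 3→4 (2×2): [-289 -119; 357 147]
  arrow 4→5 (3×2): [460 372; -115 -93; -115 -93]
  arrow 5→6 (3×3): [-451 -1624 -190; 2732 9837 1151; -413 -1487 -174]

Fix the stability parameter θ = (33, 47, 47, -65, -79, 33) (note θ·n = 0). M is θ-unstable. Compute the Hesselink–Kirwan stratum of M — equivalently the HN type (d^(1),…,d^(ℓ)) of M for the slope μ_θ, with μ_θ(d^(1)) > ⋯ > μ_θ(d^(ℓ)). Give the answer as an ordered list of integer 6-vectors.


Via rank(M_{q-1}∘⋯∘M_p): M ≅ I[1,3], I[2,2], I[2,6], I[4,4], I[5,6]^2.
μ_θ-semistable layers: μ^(1)=47; μ^(2)=33; μ^(3)=-25/2; μ^(4)=-65; μ^(5)=-79

((0, 2, 1, 0, 0, 0); (1, 0, 0, 0, 0, 3); (0, 1, 1, 1, 1, 0); (0, 0, 0, 1, 0, 0); (0, 0, 0, 0, 2, 0))


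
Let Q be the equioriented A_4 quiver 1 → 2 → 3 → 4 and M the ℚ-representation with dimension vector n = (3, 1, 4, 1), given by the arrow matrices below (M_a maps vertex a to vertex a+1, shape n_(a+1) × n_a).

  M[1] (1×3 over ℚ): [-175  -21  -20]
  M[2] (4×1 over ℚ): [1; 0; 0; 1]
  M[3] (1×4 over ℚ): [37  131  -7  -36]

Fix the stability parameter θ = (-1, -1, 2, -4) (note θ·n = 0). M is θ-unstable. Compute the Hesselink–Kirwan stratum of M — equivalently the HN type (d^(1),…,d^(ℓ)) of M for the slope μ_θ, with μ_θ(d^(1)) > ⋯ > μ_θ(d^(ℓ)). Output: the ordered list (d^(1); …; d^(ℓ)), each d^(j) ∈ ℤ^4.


Barcode: M ≅ I[1,1]^2, I[1,4], I[3,3]^3. HN layers by μ_θ (2 steps, strictly decreasing):
  μ^(1)=2; μ^(2)=-1

((0, 0, 3, 0); (3, 1, 1, 1))


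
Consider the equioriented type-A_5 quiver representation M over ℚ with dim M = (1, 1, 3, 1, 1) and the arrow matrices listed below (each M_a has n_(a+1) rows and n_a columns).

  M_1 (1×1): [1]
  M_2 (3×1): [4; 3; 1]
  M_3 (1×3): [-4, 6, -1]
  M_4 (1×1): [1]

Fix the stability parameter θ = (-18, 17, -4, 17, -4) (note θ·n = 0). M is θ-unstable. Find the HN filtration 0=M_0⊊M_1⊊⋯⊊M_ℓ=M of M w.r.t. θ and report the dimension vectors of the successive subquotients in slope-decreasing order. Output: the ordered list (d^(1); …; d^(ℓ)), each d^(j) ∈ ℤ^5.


Via rank(M_{q-1}∘⋯∘M_p): M ≅ I[1,5], I[3,3]^2.
μ_θ-semistable layers: μ^(1)=13/2; μ^(2)=-4; μ^(3)=-18

((0, 1, 1, 1, 1); (0, 0, 2, 0, 0); (1, 0, 0, 0, 0))


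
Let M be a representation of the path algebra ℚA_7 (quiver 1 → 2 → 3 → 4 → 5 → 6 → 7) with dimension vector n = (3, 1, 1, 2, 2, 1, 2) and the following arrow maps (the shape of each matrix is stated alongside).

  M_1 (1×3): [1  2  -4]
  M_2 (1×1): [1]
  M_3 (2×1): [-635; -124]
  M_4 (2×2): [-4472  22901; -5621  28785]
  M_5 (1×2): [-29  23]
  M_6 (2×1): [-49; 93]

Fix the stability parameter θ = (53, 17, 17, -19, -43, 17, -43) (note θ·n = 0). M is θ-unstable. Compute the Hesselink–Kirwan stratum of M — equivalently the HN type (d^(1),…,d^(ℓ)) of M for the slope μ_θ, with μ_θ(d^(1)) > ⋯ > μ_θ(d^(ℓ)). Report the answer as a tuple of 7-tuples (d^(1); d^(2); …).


Barcode: M ≅ I[1,1]^2, I[1,7], I[4,5], I[7,7]. HN layers by μ_θ (4 steps, strictly decreasing):
  μ^(1)=53; μ^(2)=-1/7; μ^(3)=-31; μ^(4)=-43

((2, 0, 0, 0, 0, 0, 0); (1, 1, 1, 1, 1, 1, 1); (0, 0, 0, 1, 1, 0, 0); (0, 0, 0, 0, 0, 0, 1))


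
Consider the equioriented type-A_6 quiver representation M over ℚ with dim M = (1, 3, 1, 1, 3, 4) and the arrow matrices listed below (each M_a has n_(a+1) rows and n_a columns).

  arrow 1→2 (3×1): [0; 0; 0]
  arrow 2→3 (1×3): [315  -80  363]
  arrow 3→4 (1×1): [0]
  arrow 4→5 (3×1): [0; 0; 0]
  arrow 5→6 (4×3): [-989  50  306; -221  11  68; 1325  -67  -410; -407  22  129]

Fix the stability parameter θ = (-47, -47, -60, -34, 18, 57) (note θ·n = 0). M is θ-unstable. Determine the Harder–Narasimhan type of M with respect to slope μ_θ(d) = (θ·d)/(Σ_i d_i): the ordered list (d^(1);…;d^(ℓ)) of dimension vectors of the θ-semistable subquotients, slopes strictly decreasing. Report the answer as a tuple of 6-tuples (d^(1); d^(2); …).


Interval decomposition of M: I[1,1], I[2,2]^2, I[2,3], I[4,4], I[5,6]^3, I[6,6].
HN type (ℓ=5): μ^(1)=57; μ^(2)=18; μ^(3)=-34; μ^(4)=-47; μ^(5)=-107/2

((0, 0, 0, 0, 0, 4); (0, 0, 0, 0, 3, 0); (0, 0, 0, 1, 0, 0); (1, 2, 0, 0, 0, 0); (0, 1, 1, 0, 0, 0))


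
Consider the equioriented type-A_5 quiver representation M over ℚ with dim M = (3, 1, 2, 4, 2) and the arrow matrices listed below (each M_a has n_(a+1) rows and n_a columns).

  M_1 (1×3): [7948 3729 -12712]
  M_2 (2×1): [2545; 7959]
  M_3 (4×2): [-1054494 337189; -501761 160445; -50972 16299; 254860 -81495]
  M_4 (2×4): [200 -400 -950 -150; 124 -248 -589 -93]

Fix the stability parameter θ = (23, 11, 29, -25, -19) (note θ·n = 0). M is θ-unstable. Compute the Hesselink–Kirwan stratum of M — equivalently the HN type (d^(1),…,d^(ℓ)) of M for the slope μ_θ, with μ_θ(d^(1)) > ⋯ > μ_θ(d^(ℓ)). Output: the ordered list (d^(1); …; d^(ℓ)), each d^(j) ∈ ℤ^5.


Barcode: M ≅ I[1,1]^2, I[1,4], I[3,4], I[4,4], I[4,5], I[5,5]. HN layers by μ_θ (5 steps, strictly decreasing):
  μ^(1)=23; μ^(2)=19/2; μ^(3)=2; μ^(4)=-19; μ^(5)=-25

((2, 0, 0, 0, 0); (1, 1, 1, 1, 0); (0, 0, 1, 1, 0); (0, 0, 0, 0, 2); (0, 0, 0, 2, 0))


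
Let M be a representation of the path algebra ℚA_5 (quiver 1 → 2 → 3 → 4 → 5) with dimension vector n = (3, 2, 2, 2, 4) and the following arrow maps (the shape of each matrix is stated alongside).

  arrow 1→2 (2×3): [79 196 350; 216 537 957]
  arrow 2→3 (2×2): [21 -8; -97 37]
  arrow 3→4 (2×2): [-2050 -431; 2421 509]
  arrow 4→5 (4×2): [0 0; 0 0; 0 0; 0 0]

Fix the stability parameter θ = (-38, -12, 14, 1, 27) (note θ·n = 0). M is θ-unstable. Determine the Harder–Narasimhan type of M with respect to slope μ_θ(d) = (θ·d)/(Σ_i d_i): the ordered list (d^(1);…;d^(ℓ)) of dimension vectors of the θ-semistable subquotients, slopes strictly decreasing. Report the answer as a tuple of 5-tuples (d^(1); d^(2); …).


Interval decomposition of M: I[1,1], I[1,4]^2, I[5,5]^4.
HN type (ℓ=4): μ^(1)=27; μ^(2)=15/2; μ^(3)=-12; μ^(4)=-38

((0, 0, 0, 0, 4); (0, 0, 2, 2, 0); (0, 2, 0, 0, 0); (3, 0, 0, 0, 0))


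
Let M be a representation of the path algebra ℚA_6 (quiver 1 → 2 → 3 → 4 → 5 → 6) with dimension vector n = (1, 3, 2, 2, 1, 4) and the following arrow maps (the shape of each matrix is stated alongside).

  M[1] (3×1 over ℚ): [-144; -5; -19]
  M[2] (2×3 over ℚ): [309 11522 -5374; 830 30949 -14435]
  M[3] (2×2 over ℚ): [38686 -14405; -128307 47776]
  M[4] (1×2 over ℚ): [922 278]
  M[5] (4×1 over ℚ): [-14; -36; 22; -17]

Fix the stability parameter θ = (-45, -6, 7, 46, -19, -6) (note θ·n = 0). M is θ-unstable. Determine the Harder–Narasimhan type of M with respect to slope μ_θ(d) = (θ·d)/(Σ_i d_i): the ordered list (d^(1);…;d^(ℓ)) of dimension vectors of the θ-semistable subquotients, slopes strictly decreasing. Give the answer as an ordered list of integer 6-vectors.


Interval decomposition of M: I[1,2], I[2,4], I[2,6], I[6,6]^3.
HN type (ℓ=4): μ^(1)=46; μ^(2)=7; μ^(3)=-6; μ^(4)=-45

((0, 0, 0, 1, 0, 0); (0, 0, 2, 1, 1, 1); (0, 3, 0, 0, 0, 3); (1, 0, 0, 0, 0, 0))


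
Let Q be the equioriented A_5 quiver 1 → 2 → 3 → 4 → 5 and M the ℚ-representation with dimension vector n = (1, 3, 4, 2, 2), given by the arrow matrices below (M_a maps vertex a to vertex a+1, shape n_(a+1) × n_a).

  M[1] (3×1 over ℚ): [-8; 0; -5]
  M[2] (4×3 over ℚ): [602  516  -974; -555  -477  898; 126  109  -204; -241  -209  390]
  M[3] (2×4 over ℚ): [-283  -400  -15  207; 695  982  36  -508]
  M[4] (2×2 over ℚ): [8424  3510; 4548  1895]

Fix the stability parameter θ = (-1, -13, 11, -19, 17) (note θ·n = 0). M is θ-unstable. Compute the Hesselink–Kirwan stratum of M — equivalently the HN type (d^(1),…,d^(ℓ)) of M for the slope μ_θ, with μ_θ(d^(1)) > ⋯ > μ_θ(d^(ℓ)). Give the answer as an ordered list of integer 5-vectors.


Via rank(M_{q-1}∘⋯∘M_p): M ≅ I[1,5], I[2,3], I[2,4], I[3,3], I[5,5].
μ_θ-semistable layers: μ^(1)=17; μ^(2)=11; μ^(3)=-4; μ^(4)=-7; μ^(5)=-13

((0, 0, 0, 0, 2); (0, 0, 2, 0, 0); (0, 0, 2, 2, 0); (1, 1, 0, 0, 0); (0, 2, 0, 0, 0))


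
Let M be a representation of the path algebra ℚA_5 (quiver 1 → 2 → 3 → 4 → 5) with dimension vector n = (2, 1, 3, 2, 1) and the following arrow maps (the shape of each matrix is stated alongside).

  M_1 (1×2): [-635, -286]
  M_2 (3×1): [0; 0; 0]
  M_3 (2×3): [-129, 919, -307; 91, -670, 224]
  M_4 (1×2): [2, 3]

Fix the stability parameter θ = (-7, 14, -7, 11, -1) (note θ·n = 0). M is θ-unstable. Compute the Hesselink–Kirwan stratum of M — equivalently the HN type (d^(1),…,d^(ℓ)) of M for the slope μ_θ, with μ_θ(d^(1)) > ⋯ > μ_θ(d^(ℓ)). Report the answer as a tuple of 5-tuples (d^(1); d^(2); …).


Interval decomposition of M: I[1,1], I[1,2], I[3,3], I[3,4], I[3,5].
HN type (ℓ=4): μ^(1)=14; μ^(2)=11; μ^(3)=5; μ^(4)=-7

((0, 1, 0, 0, 0); (0, 0, 0, 1, 0); (0, 0, 0, 1, 1); (2, 0, 3, 0, 0))


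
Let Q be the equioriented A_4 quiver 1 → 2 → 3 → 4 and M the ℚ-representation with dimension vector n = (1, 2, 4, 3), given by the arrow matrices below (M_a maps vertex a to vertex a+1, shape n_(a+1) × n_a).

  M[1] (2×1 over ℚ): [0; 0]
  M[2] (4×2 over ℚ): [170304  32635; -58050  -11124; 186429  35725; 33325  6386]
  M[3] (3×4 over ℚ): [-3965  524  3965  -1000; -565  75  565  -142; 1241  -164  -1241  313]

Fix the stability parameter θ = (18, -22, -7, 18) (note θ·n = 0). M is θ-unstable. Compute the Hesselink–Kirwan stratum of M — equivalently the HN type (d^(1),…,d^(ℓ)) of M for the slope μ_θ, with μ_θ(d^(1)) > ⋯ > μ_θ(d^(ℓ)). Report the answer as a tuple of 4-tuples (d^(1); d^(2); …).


Barcode: M ≅ I[1,1], I[2,3], I[2,4], I[3,4]^2. HN layers by μ_θ (3 steps, strictly decreasing):
  μ^(1)=18; μ^(2)=-7; μ^(3)=-22

((1, 0, 0, 3); (0, 0, 4, 0); (0, 2, 0, 0))


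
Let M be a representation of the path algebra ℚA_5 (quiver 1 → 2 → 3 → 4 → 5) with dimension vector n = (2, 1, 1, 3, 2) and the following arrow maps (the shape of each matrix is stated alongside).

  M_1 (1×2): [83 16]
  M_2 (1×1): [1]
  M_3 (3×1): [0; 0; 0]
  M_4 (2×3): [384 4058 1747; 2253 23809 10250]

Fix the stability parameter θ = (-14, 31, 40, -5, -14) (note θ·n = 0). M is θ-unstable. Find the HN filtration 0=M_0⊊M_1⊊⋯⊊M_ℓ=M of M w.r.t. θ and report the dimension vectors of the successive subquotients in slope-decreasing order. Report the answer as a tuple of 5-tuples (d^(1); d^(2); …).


Barcode: M ≅ I[1,1], I[1,3], I[4,4], I[4,5]^2. HN layers by μ_θ (5 steps, strictly decreasing):
  μ^(1)=40; μ^(2)=31; μ^(3)=-5; μ^(4)=-19/2; μ^(5)=-14

((0, 0, 1, 0, 0); (0, 1, 0, 0, 0); (0, 0, 0, 1, 0); (0, 0, 0, 2, 2); (2, 0, 0, 0, 0))


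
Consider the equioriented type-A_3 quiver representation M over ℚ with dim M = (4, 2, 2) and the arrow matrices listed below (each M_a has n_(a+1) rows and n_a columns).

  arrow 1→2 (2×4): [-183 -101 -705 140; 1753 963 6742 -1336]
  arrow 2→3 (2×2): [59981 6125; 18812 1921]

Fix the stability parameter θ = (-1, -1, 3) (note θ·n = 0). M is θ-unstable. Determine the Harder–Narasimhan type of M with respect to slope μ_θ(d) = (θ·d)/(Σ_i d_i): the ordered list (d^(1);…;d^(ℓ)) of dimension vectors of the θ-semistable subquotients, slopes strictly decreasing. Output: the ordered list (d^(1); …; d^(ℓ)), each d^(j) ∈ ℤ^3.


Barcode: M ≅ I[1,1]^2, I[1,3]^2. HN layers by μ_θ (2 steps, strictly decreasing):
  μ^(1)=3; μ^(2)=-1

((0, 0, 2); (4, 2, 0))


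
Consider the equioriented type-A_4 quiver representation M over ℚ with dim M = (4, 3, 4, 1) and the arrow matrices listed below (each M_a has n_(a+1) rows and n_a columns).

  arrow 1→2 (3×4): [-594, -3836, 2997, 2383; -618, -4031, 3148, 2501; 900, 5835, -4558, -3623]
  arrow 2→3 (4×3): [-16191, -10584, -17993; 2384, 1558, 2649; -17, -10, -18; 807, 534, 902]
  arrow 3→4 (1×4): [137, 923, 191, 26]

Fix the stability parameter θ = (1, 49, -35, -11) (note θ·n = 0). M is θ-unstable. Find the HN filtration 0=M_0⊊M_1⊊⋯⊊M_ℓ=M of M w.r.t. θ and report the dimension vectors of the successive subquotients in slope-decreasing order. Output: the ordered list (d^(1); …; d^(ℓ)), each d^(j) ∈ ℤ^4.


Interval decomposition of M: I[1,1], I[1,2], I[1,3]^2, I[3,3], I[3,4].
HN type (ℓ=5): μ^(1)=49; μ^(2)=7; μ^(3)=1; μ^(4)=-11; μ^(5)=-35

((0, 1, 0, 0); (0, 2, 2, 0); (4, 0, 0, 0); (0, 0, 0, 1); (0, 0, 2, 0))


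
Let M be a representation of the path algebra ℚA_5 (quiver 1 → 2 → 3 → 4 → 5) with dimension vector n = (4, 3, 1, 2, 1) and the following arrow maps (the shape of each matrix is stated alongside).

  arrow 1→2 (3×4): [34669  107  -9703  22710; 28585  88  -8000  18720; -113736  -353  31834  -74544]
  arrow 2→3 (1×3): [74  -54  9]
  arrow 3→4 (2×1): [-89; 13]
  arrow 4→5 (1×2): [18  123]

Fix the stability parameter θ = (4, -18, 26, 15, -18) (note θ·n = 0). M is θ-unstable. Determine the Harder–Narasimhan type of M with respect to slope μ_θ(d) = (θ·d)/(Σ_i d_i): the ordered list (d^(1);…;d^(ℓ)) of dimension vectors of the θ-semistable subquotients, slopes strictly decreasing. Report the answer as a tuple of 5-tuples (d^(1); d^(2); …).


Barcode: M ≅ I[1,1], I[1,2]^2, I[1,5], I[4,4]. HN layers by μ_θ (4 steps, strictly decreasing):
  μ^(1)=15; μ^(2)=23/3; μ^(3)=4; μ^(4)=-7

((0, 0, 0, 1, 0); (0, 0, 1, 1, 1); (1, 0, 0, 0, 0); (3, 3, 0, 0, 0))


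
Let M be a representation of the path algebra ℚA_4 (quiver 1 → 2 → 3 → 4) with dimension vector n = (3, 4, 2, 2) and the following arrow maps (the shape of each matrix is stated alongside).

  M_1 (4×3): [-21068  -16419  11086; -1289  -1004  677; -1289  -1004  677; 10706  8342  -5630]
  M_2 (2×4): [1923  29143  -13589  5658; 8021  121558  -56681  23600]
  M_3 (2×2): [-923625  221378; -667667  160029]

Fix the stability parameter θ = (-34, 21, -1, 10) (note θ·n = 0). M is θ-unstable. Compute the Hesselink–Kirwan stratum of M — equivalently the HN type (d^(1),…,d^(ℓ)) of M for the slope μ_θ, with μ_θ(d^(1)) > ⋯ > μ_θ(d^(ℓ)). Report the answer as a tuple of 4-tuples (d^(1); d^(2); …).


Interval decomposition of M: I[1,1], I[1,4]^2, I[2,2]^2.
HN type (ℓ=3): μ^(1)=21; μ^(2)=10; μ^(3)=-34

((0, 2, 0, 0); (0, 2, 2, 2); (3, 0, 0, 0))


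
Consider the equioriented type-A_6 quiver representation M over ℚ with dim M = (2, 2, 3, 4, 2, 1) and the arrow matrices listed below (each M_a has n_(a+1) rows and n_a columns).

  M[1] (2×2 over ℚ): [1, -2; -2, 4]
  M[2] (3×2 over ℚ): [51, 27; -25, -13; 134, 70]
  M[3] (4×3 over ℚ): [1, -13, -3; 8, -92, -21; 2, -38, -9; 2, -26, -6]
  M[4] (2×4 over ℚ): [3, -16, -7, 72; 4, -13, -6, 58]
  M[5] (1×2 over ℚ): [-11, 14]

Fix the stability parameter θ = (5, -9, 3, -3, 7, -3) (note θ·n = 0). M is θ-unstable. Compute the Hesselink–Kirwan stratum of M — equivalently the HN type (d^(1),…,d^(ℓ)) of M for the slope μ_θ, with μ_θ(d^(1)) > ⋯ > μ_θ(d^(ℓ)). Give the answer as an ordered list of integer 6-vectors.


Via rank(M_{q-1}∘⋯∘M_p): M ≅ I[1,1], I[1,6], I[2,5], I[3,3], I[4,4]^2.
μ_θ-semistable layers: μ^(1)=7; μ^(2)=5; μ^(3)=3; μ^(4)=2; μ^(5)=0; μ^(6)=-2; μ^(7)=-3; μ^(8)=-9

((0, 0, 0, 0, 1, 0); (1, 0, 0, 0, 0, 0); (0, 0, 1, 0, 0, 0); (0, 0, 0, 0, 1, 1); (0, 0, 2, 2, 0, 0); (1, 1, 0, 0, 0, 0); (0, 0, 0, 2, 0, 0); (0, 1, 0, 0, 0, 0))


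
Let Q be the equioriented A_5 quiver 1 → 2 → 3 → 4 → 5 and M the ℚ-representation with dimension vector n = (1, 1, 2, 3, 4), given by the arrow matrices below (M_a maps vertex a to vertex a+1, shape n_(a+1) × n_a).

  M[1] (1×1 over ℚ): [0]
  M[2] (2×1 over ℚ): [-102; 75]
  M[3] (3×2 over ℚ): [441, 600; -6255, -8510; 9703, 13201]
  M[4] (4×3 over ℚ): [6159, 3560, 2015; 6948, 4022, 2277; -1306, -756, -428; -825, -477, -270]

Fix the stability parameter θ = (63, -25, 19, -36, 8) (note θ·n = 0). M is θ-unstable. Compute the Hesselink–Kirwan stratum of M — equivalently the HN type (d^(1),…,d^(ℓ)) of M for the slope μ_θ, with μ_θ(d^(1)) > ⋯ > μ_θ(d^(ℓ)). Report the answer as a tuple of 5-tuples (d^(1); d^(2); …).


Via rank(M_{q-1}∘⋯∘M_p): M ≅ I[1,1], I[2,5], I[3,5], I[4,5], I[5,5].
μ_θ-semistable layers: μ^(1)=63; μ^(2)=8; μ^(3)=-17/2; μ^(4)=-25; μ^(5)=-36

((1, 0, 0, 0, 0); (0, 0, 0, 0, 4); (0, 0, 2, 2, 0); (0, 1, 0, 0, 0); (0, 0, 0, 1, 0))


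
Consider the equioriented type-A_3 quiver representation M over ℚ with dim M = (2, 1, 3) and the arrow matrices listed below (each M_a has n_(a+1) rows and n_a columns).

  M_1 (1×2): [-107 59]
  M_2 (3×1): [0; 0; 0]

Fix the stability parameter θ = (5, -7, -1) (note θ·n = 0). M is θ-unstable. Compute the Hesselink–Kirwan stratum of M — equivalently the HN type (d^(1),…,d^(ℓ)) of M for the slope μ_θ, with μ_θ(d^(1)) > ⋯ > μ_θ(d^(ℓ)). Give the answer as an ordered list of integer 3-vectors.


Via rank(M_{q-1}∘⋯∘M_p): M ≅ I[1,1], I[1,2], I[3,3]^3.
μ_θ-semistable layers: μ^(1)=5; μ^(2)=-1

((1, 0, 0); (1, 1, 3))


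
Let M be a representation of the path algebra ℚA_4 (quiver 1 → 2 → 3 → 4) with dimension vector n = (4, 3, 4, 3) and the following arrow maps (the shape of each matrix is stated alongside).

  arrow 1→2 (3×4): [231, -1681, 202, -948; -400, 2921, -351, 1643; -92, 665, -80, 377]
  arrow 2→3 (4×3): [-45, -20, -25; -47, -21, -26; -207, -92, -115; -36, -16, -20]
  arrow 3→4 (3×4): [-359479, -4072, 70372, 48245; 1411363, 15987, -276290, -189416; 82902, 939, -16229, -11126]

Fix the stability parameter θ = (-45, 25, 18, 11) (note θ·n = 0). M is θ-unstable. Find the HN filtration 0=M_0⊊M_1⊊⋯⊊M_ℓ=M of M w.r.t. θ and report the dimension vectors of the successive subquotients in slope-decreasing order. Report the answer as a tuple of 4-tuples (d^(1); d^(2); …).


Barcode: M ≅ I[1,1], I[1,2], I[1,4]^2, I[3,3], I[3,4]. HN layers by μ_θ (4 steps, strictly decreasing):
  μ^(1)=25; μ^(2)=18; μ^(3)=29/2; μ^(4)=-45

((0, 1, 0, 0); (0, 2, 3, 2); (0, 0, 1, 1); (4, 0, 0, 0))


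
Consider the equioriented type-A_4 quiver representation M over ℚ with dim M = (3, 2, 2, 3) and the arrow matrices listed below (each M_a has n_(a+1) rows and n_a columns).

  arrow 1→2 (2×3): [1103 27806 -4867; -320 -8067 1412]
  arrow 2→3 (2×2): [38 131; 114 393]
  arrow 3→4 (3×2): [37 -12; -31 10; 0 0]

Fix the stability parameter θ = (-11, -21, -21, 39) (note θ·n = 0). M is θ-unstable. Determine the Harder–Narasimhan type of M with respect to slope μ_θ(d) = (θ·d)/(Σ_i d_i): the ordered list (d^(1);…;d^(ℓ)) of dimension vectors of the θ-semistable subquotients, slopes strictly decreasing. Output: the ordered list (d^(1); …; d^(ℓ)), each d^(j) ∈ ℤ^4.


Via rank(M_{q-1}∘⋯∘M_p): M ≅ I[1,1], I[1,2], I[1,4], I[3,4], I[4,4].
μ_θ-semistable layers: μ^(1)=39; μ^(2)=-11; μ^(3)=-16; μ^(4)=-53/3; μ^(5)=-21

((0, 0, 0, 3); (1, 0, 0, 0); (1, 1, 0, 0); (1, 1, 1, 0); (0, 0, 1, 0))


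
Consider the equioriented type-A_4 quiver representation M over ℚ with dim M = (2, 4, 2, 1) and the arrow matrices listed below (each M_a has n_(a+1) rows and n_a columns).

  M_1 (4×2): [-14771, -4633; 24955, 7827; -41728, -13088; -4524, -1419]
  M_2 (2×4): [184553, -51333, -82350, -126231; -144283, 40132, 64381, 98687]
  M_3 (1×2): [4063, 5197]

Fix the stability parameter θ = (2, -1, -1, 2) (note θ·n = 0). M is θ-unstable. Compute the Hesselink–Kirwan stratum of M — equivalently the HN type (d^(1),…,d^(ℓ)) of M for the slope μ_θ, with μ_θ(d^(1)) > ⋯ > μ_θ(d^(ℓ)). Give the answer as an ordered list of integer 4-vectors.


Barcode: M ≅ I[1,3], I[1,4], I[2,2]^2. HN layers by μ_θ (3 steps, strictly decreasing):
  μ^(1)=2; μ^(2)=0; μ^(3)=-1

((0, 0, 0, 1); (2, 2, 2, 0); (0, 2, 0, 0))


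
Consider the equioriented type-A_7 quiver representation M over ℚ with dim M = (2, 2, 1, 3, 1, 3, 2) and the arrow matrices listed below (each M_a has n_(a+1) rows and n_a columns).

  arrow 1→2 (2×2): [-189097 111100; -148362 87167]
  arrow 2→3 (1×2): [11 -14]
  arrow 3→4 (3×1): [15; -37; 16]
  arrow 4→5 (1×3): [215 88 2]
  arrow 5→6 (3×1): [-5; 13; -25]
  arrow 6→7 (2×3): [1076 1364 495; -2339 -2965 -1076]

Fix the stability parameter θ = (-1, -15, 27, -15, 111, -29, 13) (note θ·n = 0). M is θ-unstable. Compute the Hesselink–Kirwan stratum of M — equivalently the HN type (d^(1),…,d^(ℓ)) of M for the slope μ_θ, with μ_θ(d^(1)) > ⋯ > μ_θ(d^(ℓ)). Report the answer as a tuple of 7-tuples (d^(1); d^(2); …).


Barcode: M ≅ I[1,2], I[1,7], I[4,4]^2, I[6,6], I[6,7]. HN layers by μ_θ (6 steps, strictly decreasing):
  μ^(1)=95/3; μ^(2)=13; μ^(3)=6; μ^(4)=-8; μ^(5)=-15; μ^(6)=-29

((0, 0, 0, 0, 1, 1, 1); (0, 0, 0, 0, 0, 0, 1); (0, 0, 1, 1, 0, 0, 0); (2, 2, 0, 0, 0, 0, 0); (0, 0, 0, 2, 0, 0, 0); (0, 0, 0, 0, 0, 2, 0))


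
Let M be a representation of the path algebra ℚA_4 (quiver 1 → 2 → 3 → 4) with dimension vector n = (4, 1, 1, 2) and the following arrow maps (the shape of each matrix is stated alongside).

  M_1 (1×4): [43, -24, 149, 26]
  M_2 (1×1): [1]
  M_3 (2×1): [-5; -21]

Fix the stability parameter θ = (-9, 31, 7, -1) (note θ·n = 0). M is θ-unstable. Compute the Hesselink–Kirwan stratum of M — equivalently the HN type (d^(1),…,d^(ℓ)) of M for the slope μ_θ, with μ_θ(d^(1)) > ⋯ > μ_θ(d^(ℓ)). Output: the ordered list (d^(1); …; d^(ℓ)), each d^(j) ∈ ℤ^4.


Via rank(M_{q-1}∘⋯∘M_p): M ≅ I[1,1]^3, I[1,4], I[4,4].
μ_θ-semistable layers: μ^(1)=37/3; μ^(2)=-1; μ^(3)=-9

((0, 1, 1, 1); (0, 0, 0, 1); (4, 0, 0, 0))


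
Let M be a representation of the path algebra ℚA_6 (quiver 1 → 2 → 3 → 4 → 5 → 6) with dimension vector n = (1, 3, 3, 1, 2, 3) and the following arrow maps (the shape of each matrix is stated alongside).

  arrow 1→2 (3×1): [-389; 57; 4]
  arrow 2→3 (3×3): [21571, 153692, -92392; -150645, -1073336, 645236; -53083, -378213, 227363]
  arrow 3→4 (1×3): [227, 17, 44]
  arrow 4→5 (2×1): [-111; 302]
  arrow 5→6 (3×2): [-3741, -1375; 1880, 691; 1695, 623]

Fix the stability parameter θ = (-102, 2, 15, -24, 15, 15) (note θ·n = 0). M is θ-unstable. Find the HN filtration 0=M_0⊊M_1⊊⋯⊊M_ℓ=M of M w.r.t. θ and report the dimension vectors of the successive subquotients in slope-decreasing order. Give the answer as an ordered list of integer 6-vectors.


Interval decomposition of M: I[1,3], I[2,2], I[2,3], I[3,6], I[5,6], I[6,6].
HN type (ℓ=4): μ^(1)=15; μ^(2)=2; μ^(3)=-9/2; μ^(4)=-102

((0, 0, 2, 0, 2, 3); (0, 3, 0, 0, 0, 0); (0, 0, 1, 1, 0, 0); (1, 0, 0, 0, 0, 0))


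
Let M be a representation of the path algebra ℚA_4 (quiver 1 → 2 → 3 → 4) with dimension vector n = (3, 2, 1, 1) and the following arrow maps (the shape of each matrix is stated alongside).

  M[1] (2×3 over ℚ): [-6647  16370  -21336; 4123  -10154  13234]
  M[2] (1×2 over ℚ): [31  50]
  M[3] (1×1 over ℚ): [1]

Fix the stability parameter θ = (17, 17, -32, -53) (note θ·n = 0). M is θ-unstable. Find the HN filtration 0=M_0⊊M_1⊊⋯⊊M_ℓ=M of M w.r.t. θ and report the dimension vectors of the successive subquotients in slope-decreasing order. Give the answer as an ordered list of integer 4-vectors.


Interval decomposition of M: I[1,1], I[1,2], I[1,4].
HN type (ℓ=2): μ^(1)=17; μ^(2)=-51/4

((2, 1, 0, 0); (1, 1, 1, 1))


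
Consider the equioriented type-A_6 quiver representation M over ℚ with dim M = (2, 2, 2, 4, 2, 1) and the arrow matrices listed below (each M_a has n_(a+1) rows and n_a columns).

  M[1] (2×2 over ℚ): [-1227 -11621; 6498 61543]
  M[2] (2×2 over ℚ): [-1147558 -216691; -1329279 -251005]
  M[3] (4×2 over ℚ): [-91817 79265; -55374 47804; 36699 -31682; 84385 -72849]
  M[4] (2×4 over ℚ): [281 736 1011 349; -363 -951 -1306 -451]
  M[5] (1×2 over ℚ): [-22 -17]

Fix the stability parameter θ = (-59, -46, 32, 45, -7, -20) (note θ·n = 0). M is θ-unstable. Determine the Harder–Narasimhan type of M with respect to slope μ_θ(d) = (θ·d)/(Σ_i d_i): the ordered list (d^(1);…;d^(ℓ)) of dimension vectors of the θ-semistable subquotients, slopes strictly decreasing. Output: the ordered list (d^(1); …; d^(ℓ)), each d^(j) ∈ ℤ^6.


Interval decomposition of M: I[1,4], I[1,6], I[4,4], I[4,5].
HN type (ℓ=6): μ^(1)=45; μ^(2)=32; μ^(3)=19; μ^(4)=25/2; μ^(5)=-46; μ^(6)=-59

((0, 0, 0, 2, 0, 0); (0, 0, 1, 0, 0, 0); (0, 0, 0, 1, 1, 0); (0, 0, 1, 1, 1, 1); (0, 2, 0, 0, 0, 0); (2, 0, 0, 0, 0, 0))


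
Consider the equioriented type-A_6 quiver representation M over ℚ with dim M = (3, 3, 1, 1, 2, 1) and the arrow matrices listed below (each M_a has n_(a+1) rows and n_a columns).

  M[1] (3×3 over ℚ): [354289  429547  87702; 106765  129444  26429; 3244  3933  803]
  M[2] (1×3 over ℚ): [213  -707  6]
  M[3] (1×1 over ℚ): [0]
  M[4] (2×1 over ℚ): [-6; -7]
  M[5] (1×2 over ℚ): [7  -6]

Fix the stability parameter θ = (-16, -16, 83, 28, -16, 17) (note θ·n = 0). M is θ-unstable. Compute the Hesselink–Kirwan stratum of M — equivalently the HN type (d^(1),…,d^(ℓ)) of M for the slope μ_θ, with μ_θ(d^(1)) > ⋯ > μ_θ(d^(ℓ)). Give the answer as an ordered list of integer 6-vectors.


Via rank(M_{q-1}∘⋯∘M_p): M ≅ I[1,1], I[1,2], I[1,3], I[2,2], I[4,5], I[5,6].
μ_θ-semistable layers: μ^(1)=83; μ^(2)=17; μ^(3)=6; μ^(4)=-16

((0, 0, 1, 0, 0, 0); (0, 0, 0, 0, 0, 1); (0, 0, 0, 1, 1, 0); (3, 3, 0, 0, 1, 0))


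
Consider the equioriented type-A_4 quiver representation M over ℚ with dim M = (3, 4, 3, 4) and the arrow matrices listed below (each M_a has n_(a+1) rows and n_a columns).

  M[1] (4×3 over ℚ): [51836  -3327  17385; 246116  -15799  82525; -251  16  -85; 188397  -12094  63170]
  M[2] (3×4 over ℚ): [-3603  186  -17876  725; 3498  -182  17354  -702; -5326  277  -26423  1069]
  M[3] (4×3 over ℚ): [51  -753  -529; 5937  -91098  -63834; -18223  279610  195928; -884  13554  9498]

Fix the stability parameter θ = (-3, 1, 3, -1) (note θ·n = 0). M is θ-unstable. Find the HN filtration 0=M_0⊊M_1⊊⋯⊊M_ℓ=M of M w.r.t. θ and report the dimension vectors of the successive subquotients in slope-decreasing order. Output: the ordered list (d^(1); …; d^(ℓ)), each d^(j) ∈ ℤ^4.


Via rank(M_{q-1}∘⋯∘M_p): M ≅ I[1,4]^3, I[2,2], I[4,4].
μ_θ-semistable layers: μ^(1)=1; μ^(2)=-1; μ^(3)=-3

((0, 4, 3, 3); (0, 0, 0, 1); (3, 0, 0, 0))


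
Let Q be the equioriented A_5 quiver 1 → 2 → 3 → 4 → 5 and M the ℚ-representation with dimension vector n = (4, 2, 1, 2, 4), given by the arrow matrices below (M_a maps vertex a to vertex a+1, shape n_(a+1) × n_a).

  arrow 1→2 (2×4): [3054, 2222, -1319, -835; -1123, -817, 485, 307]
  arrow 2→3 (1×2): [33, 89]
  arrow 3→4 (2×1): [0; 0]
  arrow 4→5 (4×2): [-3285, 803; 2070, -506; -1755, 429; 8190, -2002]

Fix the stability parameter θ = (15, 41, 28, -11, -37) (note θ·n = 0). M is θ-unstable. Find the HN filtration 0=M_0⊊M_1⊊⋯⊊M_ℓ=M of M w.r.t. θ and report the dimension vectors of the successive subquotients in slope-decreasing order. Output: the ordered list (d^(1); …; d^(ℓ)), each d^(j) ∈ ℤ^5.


Via rank(M_{q-1}∘⋯∘M_p): M ≅ I[1,1]^2, I[1,2], I[1,3], I[4,4], I[4,5], I[5,5]^3.
μ_θ-semistable layers: μ^(1)=41; μ^(2)=69/2; μ^(3)=15; μ^(4)=-11; μ^(5)=-24; μ^(6)=-37

((0, 1, 0, 0, 0); (0, 1, 1, 0, 0); (4, 0, 0, 0, 0); (0, 0, 0, 1, 0); (0, 0, 0, 1, 1); (0, 0, 0, 0, 3))


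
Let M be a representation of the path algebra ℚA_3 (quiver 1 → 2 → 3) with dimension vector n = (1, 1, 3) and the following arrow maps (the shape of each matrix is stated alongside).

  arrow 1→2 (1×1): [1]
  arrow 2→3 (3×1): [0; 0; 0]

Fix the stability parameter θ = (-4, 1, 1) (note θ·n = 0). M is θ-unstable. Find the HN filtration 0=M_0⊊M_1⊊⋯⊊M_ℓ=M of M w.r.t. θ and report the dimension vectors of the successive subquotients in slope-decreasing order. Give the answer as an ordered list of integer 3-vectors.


Via rank(M_{q-1}∘⋯∘M_p): M ≅ I[1,2], I[3,3]^3.
μ_θ-semistable layers: μ^(1)=1; μ^(2)=-4

((0, 1, 3); (1, 0, 0))


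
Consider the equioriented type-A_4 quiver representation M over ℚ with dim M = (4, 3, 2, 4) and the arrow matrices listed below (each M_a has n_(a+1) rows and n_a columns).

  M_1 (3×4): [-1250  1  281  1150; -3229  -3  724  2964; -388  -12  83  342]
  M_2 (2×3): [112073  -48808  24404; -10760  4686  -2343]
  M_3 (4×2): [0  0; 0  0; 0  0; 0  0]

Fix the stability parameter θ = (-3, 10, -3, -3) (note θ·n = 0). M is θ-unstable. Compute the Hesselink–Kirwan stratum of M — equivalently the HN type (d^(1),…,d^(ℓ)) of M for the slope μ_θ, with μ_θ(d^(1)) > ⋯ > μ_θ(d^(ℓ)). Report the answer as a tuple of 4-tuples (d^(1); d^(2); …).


Interval decomposition of M: I[1,1], I[1,2], I[1,3]^2, I[4,4]^4.
HN type (ℓ=3): μ^(1)=10; μ^(2)=7/2; μ^(3)=-3

((0, 1, 0, 0); (0, 2, 2, 0); (4, 0, 0, 4))


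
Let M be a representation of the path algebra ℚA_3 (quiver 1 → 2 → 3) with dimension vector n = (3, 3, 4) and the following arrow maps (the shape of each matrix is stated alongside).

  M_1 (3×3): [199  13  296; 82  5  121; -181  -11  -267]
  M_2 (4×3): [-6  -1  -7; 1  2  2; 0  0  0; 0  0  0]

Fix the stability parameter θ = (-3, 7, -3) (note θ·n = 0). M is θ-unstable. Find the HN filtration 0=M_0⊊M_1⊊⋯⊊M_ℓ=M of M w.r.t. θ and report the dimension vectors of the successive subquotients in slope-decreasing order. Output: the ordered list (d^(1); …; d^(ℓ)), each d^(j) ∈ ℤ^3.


Interval decomposition of M: I[1,2], I[1,3]^2, I[3,3]^2.
HN type (ℓ=3): μ^(1)=7; μ^(2)=2; μ^(3)=-3

((0, 1, 0); (0, 2, 2); (3, 0, 2))


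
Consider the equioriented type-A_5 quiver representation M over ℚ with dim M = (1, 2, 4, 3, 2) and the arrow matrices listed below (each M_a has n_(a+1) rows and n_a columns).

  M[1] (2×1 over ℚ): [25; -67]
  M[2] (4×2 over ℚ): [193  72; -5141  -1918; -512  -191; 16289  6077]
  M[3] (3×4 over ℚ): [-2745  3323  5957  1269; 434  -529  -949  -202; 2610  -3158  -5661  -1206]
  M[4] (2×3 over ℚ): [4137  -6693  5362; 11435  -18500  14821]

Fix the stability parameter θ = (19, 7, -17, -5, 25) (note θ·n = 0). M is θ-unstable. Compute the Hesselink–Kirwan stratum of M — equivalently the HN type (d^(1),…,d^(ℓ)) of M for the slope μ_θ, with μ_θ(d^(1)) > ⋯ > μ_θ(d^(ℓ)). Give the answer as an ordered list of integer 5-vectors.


Interval decomposition of M: I[1,5], I[2,5], I[3,3], I[3,4].
HN type (ℓ=4): μ^(1)=25; μ^(2)=1; μ^(3)=-5; μ^(4)=-17

((0, 0, 0, 0, 2); (1, 1, 1, 1, 0); (0, 1, 1, 2, 0); (0, 0, 2, 0, 0))
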